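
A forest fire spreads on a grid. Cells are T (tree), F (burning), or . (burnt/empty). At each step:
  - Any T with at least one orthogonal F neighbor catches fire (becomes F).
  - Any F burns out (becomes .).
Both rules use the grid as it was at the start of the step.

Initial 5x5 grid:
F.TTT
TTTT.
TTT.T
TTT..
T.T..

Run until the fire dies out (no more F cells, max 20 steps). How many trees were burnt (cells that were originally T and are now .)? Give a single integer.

Answer: 15

Derivation:
Step 1: +1 fires, +1 burnt (F count now 1)
Step 2: +2 fires, +1 burnt (F count now 2)
Step 3: +3 fires, +2 burnt (F count now 3)
Step 4: +5 fires, +3 burnt (F count now 5)
Step 5: +2 fires, +5 burnt (F count now 2)
Step 6: +2 fires, +2 burnt (F count now 2)
Step 7: +0 fires, +2 burnt (F count now 0)
Fire out after step 7
Initially T: 16, now '.': 24
Total burnt (originally-T cells now '.'): 15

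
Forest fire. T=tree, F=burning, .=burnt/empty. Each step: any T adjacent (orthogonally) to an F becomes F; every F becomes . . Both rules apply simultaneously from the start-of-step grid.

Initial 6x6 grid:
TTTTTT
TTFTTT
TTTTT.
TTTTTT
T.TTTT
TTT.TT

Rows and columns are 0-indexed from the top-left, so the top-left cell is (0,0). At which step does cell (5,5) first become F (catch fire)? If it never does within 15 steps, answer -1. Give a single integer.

Step 1: cell (5,5)='T' (+4 fires, +1 burnt)
Step 2: cell (5,5)='T' (+7 fires, +4 burnt)
Step 3: cell (5,5)='T' (+8 fires, +7 burnt)
Step 4: cell (5,5)='T' (+5 fires, +8 burnt)
Step 5: cell (5,5)='T' (+4 fires, +5 burnt)
Step 6: cell (5,5)='T' (+3 fires, +4 burnt)
Step 7: cell (5,5)='F' (+1 fires, +3 burnt)
  -> target ignites at step 7
Step 8: cell (5,5)='.' (+0 fires, +1 burnt)
  fire out at step 8

7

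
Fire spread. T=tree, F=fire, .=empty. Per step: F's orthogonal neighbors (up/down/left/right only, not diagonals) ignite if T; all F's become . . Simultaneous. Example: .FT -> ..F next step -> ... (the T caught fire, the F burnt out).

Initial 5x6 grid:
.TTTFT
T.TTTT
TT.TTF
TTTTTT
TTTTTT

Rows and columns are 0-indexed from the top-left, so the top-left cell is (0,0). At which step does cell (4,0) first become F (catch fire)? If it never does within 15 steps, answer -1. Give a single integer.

Step 1: cell (4,0)='T' (+6 fires, +2 burnt)
Step 2: cell (4,0)='T' (+5 fires, +6 burnt)
Step 3: cell (4,0)='T' (+4 fires, +5 burnt)
Step 4: cell (4,0)='T' (+2 fires, +4 burnt)
Step 5: cell (4,0)='T' (+2 fires, +2 burnt)
Step 6: cell (4,0)='T' (+3 fires, +2 burnt)
Step 7: cell (4,0)='F' (+2 fires, +3 burnt)
  -> target ignites at step 7
Step 8: cell (4,0)='.' (+1 fires, +2 burnt)
Step 9: cell (4,0)='.' (+0 fires, +1 burnt)
  fire out at step 9

7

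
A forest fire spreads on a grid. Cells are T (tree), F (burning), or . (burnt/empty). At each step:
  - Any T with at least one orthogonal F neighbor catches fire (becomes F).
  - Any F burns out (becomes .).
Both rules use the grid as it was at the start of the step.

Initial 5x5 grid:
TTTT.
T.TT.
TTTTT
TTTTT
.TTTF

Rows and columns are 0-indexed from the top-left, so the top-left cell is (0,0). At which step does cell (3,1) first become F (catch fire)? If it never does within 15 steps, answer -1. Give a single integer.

Step 1: cell (3,1)='T' (+2 fires, +1 burnt)
Step 2: cell (3,1)='T' (+3 fires, +2 burnt)
Step 3: cell (3,1)='T' (+3 fires, +3 burnt)
Step 4: cell (3,1)='F' (+3 fires, +3 burnt)
  -> target ignites at step 4
Step 5: cell (3,1)='.' (+4 fires, +3 burnt)
Step 6: cell (3,1)='.' (+2 fires, +4 burnt)
Step 7: cell (3,1)='.' (+2 fires, +2 burnt)
Step 8: cell (3,1)='.' (+1 fires, +2 burnt)
Step 9: cell (3,1)='.' (+0 fires, +1 burnt)
  fire out at step 9

4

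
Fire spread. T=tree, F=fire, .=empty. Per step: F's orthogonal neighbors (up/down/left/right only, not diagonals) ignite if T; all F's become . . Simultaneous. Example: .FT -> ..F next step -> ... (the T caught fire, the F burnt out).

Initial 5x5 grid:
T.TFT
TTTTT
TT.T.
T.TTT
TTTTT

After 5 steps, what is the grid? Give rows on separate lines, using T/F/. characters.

Step 1: 3 trees catch fire, 1 burn out
  T.F.F
  TTTFT
  TT.T.
  T.TTT
  TTTTT
Step 2: 3 trees catch fire, 3 burn out
  T....
  TTF.F
  TT.F.
  T.TTT
  TTTTT
Step 3: 2 trees catch fire, 3 burn out
  T....
  TF...
  TT...
  T.TFT
  TTTTT
Step 4: 5 trees catch fire, 2 burn out
  T....
  F....
  TF...
  T.F.F
  TTTFT
Step 5: 4 trees catch fire, 5 burn out
  F....
  .....
  F....
  T....
  TTF.F

F....
.....
F....
T....
TTF.F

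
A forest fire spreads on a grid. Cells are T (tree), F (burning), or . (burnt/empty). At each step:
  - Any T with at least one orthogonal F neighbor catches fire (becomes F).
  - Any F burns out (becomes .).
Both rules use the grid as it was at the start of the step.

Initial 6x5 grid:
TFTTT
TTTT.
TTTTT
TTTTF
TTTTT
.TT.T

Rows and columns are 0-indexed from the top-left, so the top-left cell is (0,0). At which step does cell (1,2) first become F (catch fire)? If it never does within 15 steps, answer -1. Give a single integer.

Step 1: cell (1,2)='T' (+6 fires, +2 burnt)
Step 2: cell (1,2)='F' (+8 fires, +6 burnt)
  -> target ignites at step 2
Step 3: cell (1,2)='.' (+6 fires, +8 burnt)
Step 4: cell (1,2)='.' (+3 fires, +6 burnt)
Step 5: cell (1,2)='.' (+2 fires, +3 burnt)
Step 6: cell (1,2)='.' (+0 fires, +2 burnt)
  fire out at step 6

2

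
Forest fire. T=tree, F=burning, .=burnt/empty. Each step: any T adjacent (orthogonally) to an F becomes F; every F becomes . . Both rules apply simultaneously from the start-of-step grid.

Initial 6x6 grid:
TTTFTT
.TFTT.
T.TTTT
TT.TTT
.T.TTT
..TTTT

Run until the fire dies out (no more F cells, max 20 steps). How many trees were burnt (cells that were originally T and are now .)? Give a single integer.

Answer: 22

Derivation:
Step 1: +5 fires, +2 burnt (F count now 5)
Step 2: +4 fires, +5 burnt (F count now 4)
Step 3: +3 fires, +4 burnt (F count now 3)
Step 4: +3 fires, +3 burnt (F count now 3)
Step 5: +3 fires, +3 burnt (F count now 3)
Step 6: +3 fires, +3 burnt (F count now 3)
Step 7: +1 fires, +3 burnt (F count now 1)
Step 8: +0 fires, +1 burnt (F count now 0)
Fire out after step 8
Initially T: 26, now '.': 32
Total burnt (originally-T cells now '.'): 22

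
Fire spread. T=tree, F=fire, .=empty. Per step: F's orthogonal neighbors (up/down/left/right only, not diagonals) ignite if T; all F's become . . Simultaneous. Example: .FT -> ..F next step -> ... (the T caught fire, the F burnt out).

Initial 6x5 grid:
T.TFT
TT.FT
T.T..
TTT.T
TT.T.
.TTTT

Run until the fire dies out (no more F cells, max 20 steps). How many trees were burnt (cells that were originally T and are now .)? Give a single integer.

Answer: 3

Derivation:
Step 1: +3 fires, +2 burnt (F count now 3)
Step 2: +0 fires, +3 burnt (F count now 0)
Fire out after step 2
Initially T: 19, now '.': 14
Total burnt (originally-T cells now '.'): 3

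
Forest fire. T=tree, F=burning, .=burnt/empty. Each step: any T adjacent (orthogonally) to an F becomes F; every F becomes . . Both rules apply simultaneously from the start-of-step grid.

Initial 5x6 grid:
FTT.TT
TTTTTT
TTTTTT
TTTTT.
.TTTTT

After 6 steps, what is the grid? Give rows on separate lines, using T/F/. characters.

Step 1: 2 trees catch fire, 1 burn out
  .FT.TT
  FTTTTT
  TTTTTT
  TTTTT.
  .TTTTT
Step 2: 3 trees catch fire, 2 burn out
  ..F.TT
  .FTTTT
  FTTTTT
  TTTTT.
  .TTTTT
Step 3: 3 trees catch fire, 3 burn out
  ....TT
  ..FTTT
  .FTTTT
  FTTTT.
  .TTTTT
Step 4: 3 trees catch fire, 3 burn out
  ....TT
  ...FTT
  ..FTTT
  .FTTT.
  .TTTTT
Step 5: 4 trees catch fire, 3 burn out
  ....TT
  ....FT
  ...FTT
  ..FTT.
  .FTTTT
Step 6: 5 trees catch fire, 4 burn out
  ....FT
  .....F
  ....FT
  ...FT.
  ..FTTT

....FT
.....F
....FT
...FT.
..FTTT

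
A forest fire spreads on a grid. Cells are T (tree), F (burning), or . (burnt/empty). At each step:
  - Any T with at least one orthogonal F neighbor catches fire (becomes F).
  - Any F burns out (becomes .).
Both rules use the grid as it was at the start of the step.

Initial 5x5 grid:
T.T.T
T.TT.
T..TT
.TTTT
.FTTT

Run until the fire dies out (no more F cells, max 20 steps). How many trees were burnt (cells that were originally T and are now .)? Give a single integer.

Step 1: +2 fires, +1 burnt (F count now 2)
Step 2: +2 fires, +2 burnt (F count now 2)
Step 3: +2 fires, +2 burnt (F count now 2)
Step 4: +2 fires, +2 burnt (F count now 2)
Step 5: +2 fires, +2 burnt (F count now 2)
Step 6: +1 fires, +2 burnt (F count now 1)
Step 7: +1 fires, +1 burnt (F count now 1)
Step 8: +0 fires, +1 burnt (F count now 0)
Fire out after step 8
Initially T: 16, now '.': 21
Total burnt (originally-T cells now '.'): 12

Answer: 12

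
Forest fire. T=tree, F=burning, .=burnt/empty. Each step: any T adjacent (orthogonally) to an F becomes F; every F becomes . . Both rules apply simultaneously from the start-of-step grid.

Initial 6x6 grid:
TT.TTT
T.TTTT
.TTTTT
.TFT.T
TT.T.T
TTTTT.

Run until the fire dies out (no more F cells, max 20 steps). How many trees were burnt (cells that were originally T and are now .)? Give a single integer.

Answer: 24

Derivation:
Step 1: +3 fires, +1 burnt (F count now 3)
Step 2: +5 fires, +3 burnt (F count now 5)
Step 3: +5 fires, +5 burnt (F count now 5)
Step 4: +6 fires, +5 burnt (F count now 6)
Step 5: +3 fires, +6 burnt (F count now 3)
Step 6: +2 fires, +3 burnt (F count now 2)
Step 7: +0 fires, +2 burnt (F count now 0)
Fire out after step 7
Initially T: 27, now '.': 33
Total burnt (originally-T cells now '.'): 24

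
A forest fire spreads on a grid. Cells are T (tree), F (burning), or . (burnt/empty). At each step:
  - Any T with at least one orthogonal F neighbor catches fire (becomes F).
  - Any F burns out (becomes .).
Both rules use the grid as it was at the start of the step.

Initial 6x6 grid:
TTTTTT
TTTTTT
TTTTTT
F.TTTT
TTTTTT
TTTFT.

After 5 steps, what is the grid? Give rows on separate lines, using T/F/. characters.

Step 1: 5 trees catch fire, 2 burn out
  TTTTTT
  TTTTTT
  FTTTTT
  ..TTTT
  FTTFTT
  TTF.F.
Step 2: 8 trees catch fire, 5 burn out
  TTTTTT
  FTTTTT
  .FTTTT
  ..TFTT
  .FF.FT
  FF....
Step 3: 7 trees catch fire, 8 burn out
  FTTTTT
  .FTTTT
  ..FFTT
  ..F.FT
  .....F
  ......
Step 4: 5 trees catch fire, 7 burn out
  .FTTTT
  ..FFTT
  ....FT
  .....F
  ......
  ......
Step 5: 4 trees catch fire, 5 burn out
  ..FFTT
  ....FT
  .....F
  ......
  ......
  ......

..FFTT
....FT
.....F
......
......
......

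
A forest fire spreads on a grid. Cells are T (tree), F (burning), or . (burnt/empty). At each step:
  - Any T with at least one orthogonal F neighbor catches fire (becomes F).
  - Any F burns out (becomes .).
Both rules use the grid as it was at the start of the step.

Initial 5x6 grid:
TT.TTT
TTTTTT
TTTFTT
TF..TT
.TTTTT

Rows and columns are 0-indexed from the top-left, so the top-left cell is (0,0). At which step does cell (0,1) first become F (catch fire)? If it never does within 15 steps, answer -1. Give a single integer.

Step 1: cell (0,1)='T' (+6 fires, +2 burnt)
Step 2: cell (0,1)='T' (+8 fires, +6 burnt)
Step 3: cell (0,1)='F' (+7 fires, +8 burnt)
  -> target ignites at step 3
Step 4: cell (0,1)='.' (+3 fires, +7 burnt)
Step 5: cell (0,1)='.' (+0 fires, +3 burnt)
  fire out at step 5

3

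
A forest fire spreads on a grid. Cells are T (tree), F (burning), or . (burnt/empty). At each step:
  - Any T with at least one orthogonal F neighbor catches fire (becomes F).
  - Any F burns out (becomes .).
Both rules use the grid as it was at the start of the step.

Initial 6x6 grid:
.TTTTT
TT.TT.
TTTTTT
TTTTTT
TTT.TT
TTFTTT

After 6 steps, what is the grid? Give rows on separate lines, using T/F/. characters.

Step 1: 3 trees catch fire, 1 burn out
  .TTTTT
  TT.TT.
  TTTTTT
  TTTTTT
  TTF.TT
  TF.FTT
Step 2: 4 trees catch fire, 3 burn out
  .TTTTT
  TT.TT.
  TTTTTT
  TTFTTT
  TF..TT
  F...FT
Step 3: 6 trees catch fire, 4 burn out
  .TTTTT
  TT.TT.
  TTFTTT
  TF.FTT
  F...FT
  .....F
Step 4: 5 trees catch fire, 6 burn out
  .TTTTT
  TT.TT.
  TF.FTT
  F...FT
  .....F
  ......
Step 5: 5 trees catch fire, 5 burn out
  .TTTTT
  TF.FT.
  F...FT
  .....F
  ......
  ......
Step 6: 5 trees catch fire, 5 burn out
  .FTFTT
  F...F.
  .....F
  ......
  ......
  ......

.FTFTT
F...F.
.....F
......
......
......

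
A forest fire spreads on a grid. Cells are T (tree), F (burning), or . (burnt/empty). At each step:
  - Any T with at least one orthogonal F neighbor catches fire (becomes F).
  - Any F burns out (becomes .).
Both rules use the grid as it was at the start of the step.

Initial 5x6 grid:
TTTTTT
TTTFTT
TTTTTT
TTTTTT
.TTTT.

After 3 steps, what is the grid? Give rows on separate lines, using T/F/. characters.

Step 1: 4 trees catch fire, 1 burn out
  TTTFTT
  TTF.FT
  TTTFTT
  TTTTTT
  .TTTT.
Step 2: 7 trees catch fire, 4 burn out
  TTF.FT
  TF...F
  TTF.FT
  TTTFTT
  .TTTT.
Step 3: 8 trees catch fire, 7 burn out
  TF...F
  F.....
  TF...F
  TTF.FT
  .TTFT.

TF...F
F.....
TF...F
TTF.FT
.TTFT.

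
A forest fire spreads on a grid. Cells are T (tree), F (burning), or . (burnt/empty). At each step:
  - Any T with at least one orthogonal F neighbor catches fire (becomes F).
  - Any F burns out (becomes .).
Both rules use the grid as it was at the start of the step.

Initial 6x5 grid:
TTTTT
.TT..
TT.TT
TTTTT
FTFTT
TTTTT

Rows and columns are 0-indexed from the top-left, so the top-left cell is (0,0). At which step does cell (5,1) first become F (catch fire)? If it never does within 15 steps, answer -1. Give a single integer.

Step 1: cell (5,1)='T' (+6 fires, +2 burnt)
Step 2: cell (5,1)='F' (+6 fires, +6 burnt)
  -> target ignites at step 2
Step 3: cell (5,1)='.' (+4 fires, +6 burnt)
Step 4: cell (5,1)='.' (+2 fires, +4 burnt)
Step 5: cell (5,1)='.' (+2 fires, +2 burnt)
Step 6: cell (5,1)='.' (+2 fires, +2 burnt)
Step 7: cell (5,1)='.' (+1 fires, +2 burnt)
Step 8: cell (5,1)='.' (+1 fires, +1 burnt)
Step 9: cell (5,1)='.' (+0 fires, +1 burnt)
  fire out at step 9

2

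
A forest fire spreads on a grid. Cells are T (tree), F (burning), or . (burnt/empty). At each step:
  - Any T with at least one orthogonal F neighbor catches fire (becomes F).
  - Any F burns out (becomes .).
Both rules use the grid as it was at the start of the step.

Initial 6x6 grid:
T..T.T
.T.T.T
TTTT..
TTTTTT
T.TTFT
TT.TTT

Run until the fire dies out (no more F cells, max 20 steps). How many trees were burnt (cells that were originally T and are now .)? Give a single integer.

Step 1: +4 fires, +1 burnt (F count now 4)
Step 2: +5 fires, +4 burnt (F count now 5)
Step 3: +2 fires, +5 burnt (F count now 2)
Step 4: +3 fires, +2 burnt (F count now 3)
Step 5: +3 fires, +3 burnt (F count now 3)
Step 6: +3 fires, +3 burnt (F count now 3)
Step 7: +1 fires, +3 burnt (F count now 1)
Step 8: +1 fires, +1 burnt (F count now 1)
Step 9: +0 fires, +1 burnt (F count now 0)
Fire out after step 9
Initially T: 25, now '.': 33
Total burnt (originally-T cells now '.'): 22

Answer: 22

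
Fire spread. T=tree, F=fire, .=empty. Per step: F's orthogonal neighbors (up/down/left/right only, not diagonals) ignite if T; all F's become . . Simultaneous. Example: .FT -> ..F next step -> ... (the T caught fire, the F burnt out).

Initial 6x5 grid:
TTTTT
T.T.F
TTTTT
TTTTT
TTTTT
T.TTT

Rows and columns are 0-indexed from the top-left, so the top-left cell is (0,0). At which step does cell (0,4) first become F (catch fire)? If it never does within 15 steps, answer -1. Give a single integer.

Step 1: cell (0,4)='F' (+2 fires, +1 burnt)
  -> target ignites at step 1
Step 2: cell (0,4)='.' (+3 fires, +2 burnt)
Step 3: cell (0,4)='.' (+4 fires, +3 burnt)
Step 4: cell (0,4)='.' (+6 fires, +4 burnt)
Step 5: cell (0,4)='.' (+5 fires, +6 burnt)
Step 6: cell (0,4)='.' (+4 fires, +5 burnt)
Step 7: cell (0,4)='.' (+1 fires, +4 burnt)
Step 8: cell (0,4)='.' (+1 fires, +1 burnt)
Step 9: cell (0,4)='.' (+0 fires, +1 burnt)
  fire out at step 9

1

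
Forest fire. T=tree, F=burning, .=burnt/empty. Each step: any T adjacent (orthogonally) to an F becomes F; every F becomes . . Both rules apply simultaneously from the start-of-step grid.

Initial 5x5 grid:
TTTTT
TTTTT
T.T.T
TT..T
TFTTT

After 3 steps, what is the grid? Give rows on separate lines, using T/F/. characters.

Step 1: 3 trees catch fire, 1 burn out
  TTTTT
  TTTTT
  T.T.T
  TF..T
  F.FTT
Step 2: 2 trees catch fire, 3 burn out
  TTTTT
  TTTTT
  T.T.T
  F...T
  ...FT
Step 3: 2 trees catch fire, 2 burn out
  TTTTT
  TTTTT
  F.T.T
  ....T
  ....F

TTTTT
TTTTT
F.T.T
....T
....F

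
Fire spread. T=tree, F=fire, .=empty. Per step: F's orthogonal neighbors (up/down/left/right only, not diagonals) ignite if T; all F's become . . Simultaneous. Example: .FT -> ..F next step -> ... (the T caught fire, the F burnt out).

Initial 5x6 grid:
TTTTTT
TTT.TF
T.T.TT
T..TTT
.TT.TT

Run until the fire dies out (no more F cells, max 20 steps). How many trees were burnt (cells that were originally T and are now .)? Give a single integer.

Answer: 20

Derivation:
Step 1: +3 fires, +1 burnt (F count now 3)
Step 2: +3 fires, +3 burnt (F count now 3)
Step 3: +3 fires, +3 burnt (F count now 3)
Step 4: +3 fires, +3 burnt (F count now 3)
Step 5: +2 fires, +3 burnt (F count now 2)
Step 6: +3 fires, +2 burnt (F count now 3)
Step 7: +1 fires, +3 burnt (F count now 1)
Step 8: +1 fires, +1 burnt (F count now 1)
Step 9: +1 fires, +1 burnt (F count now 1)
Step 10: +0 fires, +1 burnt (F count now 0)
Fire out after step 10
Initially T: 22, now '.': 28
Total burnt (originally-T cells now '.'): 20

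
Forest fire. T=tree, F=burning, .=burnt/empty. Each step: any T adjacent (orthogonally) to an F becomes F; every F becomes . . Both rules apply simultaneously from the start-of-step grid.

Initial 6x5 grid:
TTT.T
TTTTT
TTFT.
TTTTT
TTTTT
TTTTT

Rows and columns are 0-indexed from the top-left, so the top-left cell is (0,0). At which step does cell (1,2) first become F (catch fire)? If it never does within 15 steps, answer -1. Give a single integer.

Step 1: cell (1,2)='F' (+4 fires, +1 burnt)
  -> target ignites at step 1
Step 2: cell (1,2)='.' (+7 fires, +4 burnt)
Step 3: cell (1,2)='.' (+8 fires, +7 burnt)
Step 4: cell (1,2)='.' (+6 fires, +8 burnt)
Step 5: cell (1,2)='.' (+2 fires, +6 burnt)
Step 6: cell (1,2)='.' (+0 fires, +2 burnt)
  fire out at step 6

1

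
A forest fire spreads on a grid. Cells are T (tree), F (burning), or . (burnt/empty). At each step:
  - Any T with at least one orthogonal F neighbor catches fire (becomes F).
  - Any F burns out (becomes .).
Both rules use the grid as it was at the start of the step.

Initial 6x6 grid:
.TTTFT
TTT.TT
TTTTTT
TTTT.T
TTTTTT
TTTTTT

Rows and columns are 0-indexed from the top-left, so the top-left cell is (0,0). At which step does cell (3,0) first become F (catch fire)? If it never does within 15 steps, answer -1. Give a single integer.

Step 1: cell (3,0)='T' (+3 fires, +1 burnt)
Step 2: cell (3,0)='T' (+3 fires, +3 burnt)
Step 3: cell (3,0)='T' (+4 fires, +3 burnt)
Step 4: cell (3,0)='T' (+4 fires, +4 burnt)
Step 5: cell (3,0)='T' (+5 fires, +4 burnt)
Step 6: cell (3,0)='T' (+6 fires, +5 burnt)
Step 7: cell (3,0)='F' (+4 fires, +6 burnt)
  -> target ignites at step 7
Step 8: cell (3,0)='.' (+2 fires, +4 burnt)
Step 9: cell (3,0)='.' (+1 fires, +2 burnt)
Step 10: cell (3,0)='.' (+0 fires, +1 burnt)
  fire out at step 10

7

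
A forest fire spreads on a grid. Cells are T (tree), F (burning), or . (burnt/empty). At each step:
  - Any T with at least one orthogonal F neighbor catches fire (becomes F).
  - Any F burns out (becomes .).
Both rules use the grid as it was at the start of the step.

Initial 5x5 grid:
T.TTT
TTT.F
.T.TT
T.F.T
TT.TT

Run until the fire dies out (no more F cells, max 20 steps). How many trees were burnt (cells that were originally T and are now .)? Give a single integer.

Answer: 13

Derivation:
Step 1: +2 fires, +2 burnt (F count now 2)
Step 2: +3 fires, +2 burnt (F count now 3)
Step 3: +2 fires, +3 burnt (F count now 2)
Step 4: +2 fires, +2 burnt (F count now 2)
Step 5: +1 fires, +2 burnt (F count now 1)
Step 6: +2 fires, +1 burnt (F count now 2)
Step 7: +1 fires, +2 burnt (F count now 1)
Step 8: +0 fires, +1 burnt (F count now 0)
Fire out after step 8
Initially T: 16, now '.': 22
Total burnt (originally-T cells now '.'): 13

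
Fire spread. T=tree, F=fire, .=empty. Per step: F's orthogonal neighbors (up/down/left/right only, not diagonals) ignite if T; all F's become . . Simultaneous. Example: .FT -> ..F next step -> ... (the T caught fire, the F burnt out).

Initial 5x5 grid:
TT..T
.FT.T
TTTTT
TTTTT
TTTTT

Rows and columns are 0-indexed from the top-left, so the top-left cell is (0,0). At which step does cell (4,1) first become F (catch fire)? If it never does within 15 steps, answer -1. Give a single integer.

Step 1: cell (4,1)='T' (+3 fires, +1 burnt)
Step 2: cell (4,1)='T' (+4 fires, +3 burnt)
Step 3: cell (4,1)='F' (+4 fires, +4 burnt)
  -> target ignites at step 3
Step 4: cell (4,1)='.' (+4 fires, +4 burnt)
Step 5: cell (4,1)='.' (+3 fires, +4 burnt)
Step 6: cell (4,1)='.' (+2 fires, +3 burnt)
Step 7: cell (4,1)='.' (+0 fires, +2 burnt)
  fire out at step 7

3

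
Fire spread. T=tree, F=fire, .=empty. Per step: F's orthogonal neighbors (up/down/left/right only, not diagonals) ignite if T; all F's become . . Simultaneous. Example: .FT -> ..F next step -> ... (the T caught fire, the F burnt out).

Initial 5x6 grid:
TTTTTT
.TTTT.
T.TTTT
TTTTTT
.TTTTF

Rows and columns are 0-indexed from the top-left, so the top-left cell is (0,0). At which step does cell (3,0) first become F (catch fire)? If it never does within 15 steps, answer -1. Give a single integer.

Step 1: cell (3,0)='T' (+2 fires, +1 burnt)
Step 2: cell (3,0)='T' (+3 fires, +2 burnt)
Step 3: cell (3,0)='T' (+3 fires, +3 burnt)
Step 4: cell (3,0)='T' (+4 fires, +3 burnt)
Step 5: cell (3,0)='T' (+4 fires, +4 burnt)
Step 6: cell (3,0)='F' (+4 fires, +4 burnt)
  -> target ignites at step 6
Step 7: cell (3,0)='.' (+3 fires, +4 burnt)
Step 8: cell (3,0)='.' (+1 fires, +3 burnt)
Step 9: cell (3,0)='.' (+1 fires, +1 burnt)
Step 10: cell (3,0)='.' (+0 fires, +1 burnt)
  fire out at step 10

6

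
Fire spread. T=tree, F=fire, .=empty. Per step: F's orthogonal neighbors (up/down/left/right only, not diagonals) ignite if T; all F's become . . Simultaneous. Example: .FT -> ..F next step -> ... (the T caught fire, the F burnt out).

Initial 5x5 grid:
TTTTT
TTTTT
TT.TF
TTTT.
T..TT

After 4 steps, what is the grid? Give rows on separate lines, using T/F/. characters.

Step 1: 2 trees catch fire, 1 burn out
  TTTTT
  TTTTF
  TT.F.
  TTTT.
  T..TT
Step 2: 3 trees catch fire, 2 burn out
  TTTTF
  TTTF.
  TT...
  TTTF.
  T..TT
Step 3: 4 trees catch fire, 3 burn out
  TTTF.
  TTF..
  TT...
  TTF..
  T..FT
Step 4: 4 trees catch fire, 4 burn out
  TTF..
  TF...
  TT...
  TF...
  T...F

TTF..
TF...
TT...
TF...
T...F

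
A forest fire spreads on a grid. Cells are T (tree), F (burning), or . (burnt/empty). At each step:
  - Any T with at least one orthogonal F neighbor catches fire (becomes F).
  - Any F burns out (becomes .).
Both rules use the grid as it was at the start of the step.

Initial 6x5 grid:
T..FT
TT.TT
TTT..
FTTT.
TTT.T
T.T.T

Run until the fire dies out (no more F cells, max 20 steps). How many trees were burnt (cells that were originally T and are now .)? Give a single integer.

Step 1: +5 fires, +2 burnt (F count now 5)
Step 2: +6 fires, +5 burnt (F count now 6)
Step 3: +5 fires, +6 burnt (F count now 5)
Step 4: +1 fires, +5 burnt (F count now 1)
Step 5: +0 fires, +1 burnt (F count now 0)
Fire out after step 5
Initially T: 19, now '.': 28
Total burnt (originally-T cells now '.'): 17

Answer: 17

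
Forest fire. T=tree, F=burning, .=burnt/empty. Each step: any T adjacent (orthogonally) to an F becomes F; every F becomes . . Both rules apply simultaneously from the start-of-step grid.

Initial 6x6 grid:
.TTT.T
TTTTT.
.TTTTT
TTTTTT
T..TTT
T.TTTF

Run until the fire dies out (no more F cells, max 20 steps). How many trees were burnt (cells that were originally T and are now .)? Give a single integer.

Answer: 27

Derivation:
Step 1: +2 fires, +1 burnt (F count now 2)
Step 2: +3 fires, +2 burnt (F count now 3)
Step 3: +4 fires, +3 burnt (F count now 4)
Step 4: +2 fires, +4 burnt (F count now 2)
Step 5: +3 fires, +2 burnt (F count now 3)
Step 6: +3 fires, +3 burnt (F count now 3)
Step 7: +4 fires, +3 burnt (F count now 4)
Step 8: +3 fires, +4 burnt (F count now 3)
Step 9: +3 fires, +3 burnt (F count now 3)
Step 10: +0 fires, +3 burnt (F count now 0)
Fire out after step 10
Initially T: 28, now '.': 35
Total burnt (originally-T cells now '.'): 27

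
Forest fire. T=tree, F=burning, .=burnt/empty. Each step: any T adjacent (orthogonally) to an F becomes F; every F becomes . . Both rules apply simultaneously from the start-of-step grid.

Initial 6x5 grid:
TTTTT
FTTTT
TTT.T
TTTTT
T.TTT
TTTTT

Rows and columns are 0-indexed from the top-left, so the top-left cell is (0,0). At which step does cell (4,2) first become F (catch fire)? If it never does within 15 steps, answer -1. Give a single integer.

Step 1: cell (4,2)='T' (+3 fires, +1 burnt)
Step 2: cell (4,2)='T' (+4 fires, +3 burnt)
Step 3: cell (4,2)='T' (+5 fires, +4 burnt)
Step 4: cell (4,2)='T' (+4 fires, +5 burnt)
Step 5: cell (4,2)='F' (+5 fires, +4 burnt)
  -> target ignites at step 5
Step 6: cell (4,2)='.' (+3 fires, +5 burnt)
Step 7: cell (4,2)='.' (+2 fires, +3 burnt)
Step 8: cell (4,2)='.' (+1 fires, +2 burnt)
Step 9: cell (4,2)='.' (+0 fires, +1 burnt)
  fire out at step 9

5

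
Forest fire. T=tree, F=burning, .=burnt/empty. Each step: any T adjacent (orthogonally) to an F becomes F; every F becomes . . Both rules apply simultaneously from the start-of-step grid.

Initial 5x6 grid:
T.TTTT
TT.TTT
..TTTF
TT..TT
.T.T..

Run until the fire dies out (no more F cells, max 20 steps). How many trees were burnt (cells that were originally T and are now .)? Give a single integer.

Answer: 12

Derivation:
Step 1: +3 fires, +1 burnt (F count now 3)
Step 2: +4 fires, +3 burnt (F count now 4)
Step 3: +3 fires, +4 burnt (F count now 3)
Step 4: +1 fires, +3 burnt (F count now 1)
Step 5: +1 fires, +1 burnt (F count now 1)
Step 6: +0 fires, +1 burnt (F count now 0)
Fire out after step 6
Initially T: 19, now '.': 23
Total burnt (originally-T cells now '.'): 12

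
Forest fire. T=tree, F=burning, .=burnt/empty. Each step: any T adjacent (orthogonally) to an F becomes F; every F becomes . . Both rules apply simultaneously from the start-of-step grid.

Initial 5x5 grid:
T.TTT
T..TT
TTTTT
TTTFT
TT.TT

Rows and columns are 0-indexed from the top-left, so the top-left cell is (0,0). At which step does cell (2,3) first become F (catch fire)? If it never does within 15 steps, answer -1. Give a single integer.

Step 1: cell (2,3)='F' (+4 fires, +1 burnt)
  -> target ignites at step 1
Step 2: cell (2,3)='.' (+5 fires, +4 burnt)
Step 3: cell (2,3)='.' (+5 fires, +5 burnt)
Step 4: cell (2,3)='.' (+4 fires, +5 burnt)
Step 5: cell (2,3)='.' (+1 fires, +4 burnt)
Step 6: cell (2,3)='.' (+1 fires, +1 burnt)
Step 7: cell (2,3)='.' (+0 fires, +1 burnt)
  fire out at step 7

1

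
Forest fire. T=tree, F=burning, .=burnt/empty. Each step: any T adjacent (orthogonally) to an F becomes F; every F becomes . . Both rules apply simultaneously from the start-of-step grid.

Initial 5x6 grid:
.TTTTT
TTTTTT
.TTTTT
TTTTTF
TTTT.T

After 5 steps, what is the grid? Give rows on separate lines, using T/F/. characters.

Step 1: 3 trees catch fire, 1 burn out
  .TTTTT
  TTTTTT
  .TTTTF
  TTTTF.
  TTTT.F
Step 2: 3 trees catch fire, 3 burn out
  .TTTTT
  TTTTTF
  .TTTF.
  TTTF..
  TTTT..
Step 3: 5 trees catch fire, 3 burn out
  .TTTTF
  TTTTF.
  .TTF..
  TTF...
  TTTF..
Step 4: 5 trees catch fire, 5 burn out
  .TTTF.
  TTTF..
  .TF...
  TF....
  TTF...
Step 5: 5 trees catch fire, 5 burn out
  .TTF..
  TTF...
  .F....
  F.....
  TF....

.TTF..
TTF...
.F....
F.....
TF....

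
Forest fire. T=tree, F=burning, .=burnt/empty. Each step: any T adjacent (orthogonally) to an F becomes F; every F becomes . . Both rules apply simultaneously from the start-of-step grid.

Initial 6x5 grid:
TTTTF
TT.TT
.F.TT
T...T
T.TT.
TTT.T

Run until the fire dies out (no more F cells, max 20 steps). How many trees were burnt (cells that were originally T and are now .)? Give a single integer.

Answer: 11

Derivation:
Step 1: +3 fires, +2 burnt (F count now 3)
Step 2: +5 fires, +3 burnt (F count now 5)
Step 3: +3 fires, +5 burnt (F count now 3)
Step 4: +0 fires, +3 burnt (F count now 0)
Fire out after step 4
Initially T: 19, now '.': 22
Total burnt (originally-T cells now '.'): 11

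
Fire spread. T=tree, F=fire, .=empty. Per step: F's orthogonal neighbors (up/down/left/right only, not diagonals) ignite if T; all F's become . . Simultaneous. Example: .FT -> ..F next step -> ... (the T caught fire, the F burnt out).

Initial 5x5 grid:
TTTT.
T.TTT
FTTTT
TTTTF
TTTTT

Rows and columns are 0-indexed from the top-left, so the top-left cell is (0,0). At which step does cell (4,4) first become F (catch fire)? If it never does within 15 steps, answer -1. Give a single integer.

Step 1: cell (4,4)='F' (+6 fires, +2 burnt)
  -> target ignites at step 1
Step 2: cell (4,4)='.' (+8 fires, +6 burnt)
Step 3: cell (4,4)='.' (+5 fires, +8 burnt)
Step 4: cell (4,4)='.' (+2 fires, +5 burnt)
Step 5: cell (4,4)='.' (+0 fires, +2 burnt)
  fire out at step 5

1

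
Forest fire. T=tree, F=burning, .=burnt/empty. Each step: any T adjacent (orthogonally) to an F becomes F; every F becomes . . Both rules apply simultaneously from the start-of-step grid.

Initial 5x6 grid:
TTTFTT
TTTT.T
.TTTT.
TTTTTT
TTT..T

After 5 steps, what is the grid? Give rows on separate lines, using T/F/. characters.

Step 1: 3 trees catch fire, 1 burn out
  TTF.FT
  TTTF.T
  .TTTT.
  TTTTTT
  TTT..T
Step 2: 4 trees catch fire, 3 burn out
  TF...F
  TTF..T
  .TTFT.
  TTTTTT
  TTT..T
Step 3: 6 trees catch fire, 4 burn out
  F.....
  TF...F
  .TF.F.
  TTTFTT
  TTT..T
Step 4: 4 trees catch fire, 6 burn out
  ......
  F.....
  .F....
  TTF.FT
  TTT..T
Step 5: 3 trees catch fire, 4 burn out
  ......
  ......
  ......
  TF...F
  TTF..T

......
......
......
TF...F
TTF..T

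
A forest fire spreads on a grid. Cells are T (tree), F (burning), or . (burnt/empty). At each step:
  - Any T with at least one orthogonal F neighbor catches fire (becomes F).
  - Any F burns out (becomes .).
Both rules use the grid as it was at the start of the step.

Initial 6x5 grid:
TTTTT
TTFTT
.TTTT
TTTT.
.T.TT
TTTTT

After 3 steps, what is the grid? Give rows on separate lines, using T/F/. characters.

Step 1: 4 trees catch fire, 1 burn out
  TTFTT
  TF.FT
  .TFTT
  TTTT.
  .T.TT
  TTTTT
Step 2: 7 trees catch fire, 4 burn out
  TF.FT
  F...F
  .F.FT
  TTFT.
  .T.TT
  TTTTT
Step 3: 5 trees catch fire, 7 burn out
  F...F
  .....
  ....F
  TF.F.
  .T.TT
  TTTTT

F...F
.....
....F
TF.F.
.T.TT
TTTTT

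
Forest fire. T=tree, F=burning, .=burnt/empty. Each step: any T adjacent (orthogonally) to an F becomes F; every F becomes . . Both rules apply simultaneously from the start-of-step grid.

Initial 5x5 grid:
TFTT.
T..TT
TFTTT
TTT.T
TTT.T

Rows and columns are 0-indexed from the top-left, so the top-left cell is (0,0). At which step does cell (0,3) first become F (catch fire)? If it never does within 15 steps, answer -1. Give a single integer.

Step 1: cell (0,3)='T' (+5 fires, +2 burnt)
Step 2: cell (0,3)='F' (+6 fires, +5 burnt)
  -> target ignites at step 2
Step 3: cell (0,3)='.' (+4 fires, +6 burnt)
Step 4: cell (0,3)='.' (+2 fires, +4 burnt)
Step 5: cell (0,3)='.' (+1 fires, +2 burnt)
Step 6: cell (0,3)='.' (+0 fires, +1 burnt)
  fire out at step 6

2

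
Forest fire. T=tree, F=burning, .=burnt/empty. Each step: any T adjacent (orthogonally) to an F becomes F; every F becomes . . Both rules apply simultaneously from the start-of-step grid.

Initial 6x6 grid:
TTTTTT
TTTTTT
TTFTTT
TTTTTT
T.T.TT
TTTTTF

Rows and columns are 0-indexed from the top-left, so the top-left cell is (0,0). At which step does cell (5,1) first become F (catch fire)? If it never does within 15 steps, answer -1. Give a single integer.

Step 1: cell (5,1)='T' (+6 fires, +2 burnt)
Step 2: cell (5,1)='T' (+11 fires, +6 burnt)
Step 3: cell (5,1)='T' (+8 fires, +11 burnt)
Step 4: cell (5,1)='F' (+5 fires, +8 burnt)
  -> target ignites at step 4
Step 5: cell (5,1)='.' (+2 fires, +5 burnt)
Step 6: cell (5,1)='.' (+0 fires, +2 burnt)
  fire out at step 6

4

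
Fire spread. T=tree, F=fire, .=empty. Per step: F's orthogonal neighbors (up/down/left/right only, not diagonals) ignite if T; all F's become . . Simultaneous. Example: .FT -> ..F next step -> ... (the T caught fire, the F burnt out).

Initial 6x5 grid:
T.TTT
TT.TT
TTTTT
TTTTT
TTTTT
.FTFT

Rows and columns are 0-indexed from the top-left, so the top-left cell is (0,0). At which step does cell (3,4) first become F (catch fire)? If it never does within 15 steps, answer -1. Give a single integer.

Step 1: cell (3,4)='T' (+4 fires, +2 burnt)
Step 2: cell (3,4)='T' (+5 fires, +4 burnt)
Step 3: cell (3,4)='F' (+5 fires, +5 burnt)
  -> target ignites at step 3
Step 4: cell (3,4)='.' (+5 fires, +5 burnt)
Step 5: cell (3,4)='.' (+3 fires, +5 burnt)
Step 6: cell (3,4)='.' (+3 fires, +3 burnt)
Step 7: cell (3,4)='.' (+0 fires, +3 burnt)
  fire out at step 7

3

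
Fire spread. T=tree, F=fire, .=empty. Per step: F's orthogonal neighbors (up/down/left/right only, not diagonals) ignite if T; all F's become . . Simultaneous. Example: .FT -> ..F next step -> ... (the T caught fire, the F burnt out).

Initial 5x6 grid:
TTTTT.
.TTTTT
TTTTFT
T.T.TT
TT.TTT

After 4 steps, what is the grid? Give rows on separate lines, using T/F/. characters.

Step 1: 4 trees catch fire, 1 burn out
  TTTTT.
  .TTTFT
  TTTF.F
  T.T.FT
  TT.TTT
Step 2: 6 trees catch fire, 4 burn out
  TTTTF.
  .TTF.F
  TTF...
  T.T..F
  TT.TFT
Step 3: 6 trees catch fire, 6 burn out
  TTTF..
  .TF...
  TF....
  T.F...
  TT.F.F
Step 4: 3 trees catch fire, 6 burn out
  TTF...
  .F....
  F.....
  T.....
  TT....

TTF...
.F....
F.....
T.....
TT....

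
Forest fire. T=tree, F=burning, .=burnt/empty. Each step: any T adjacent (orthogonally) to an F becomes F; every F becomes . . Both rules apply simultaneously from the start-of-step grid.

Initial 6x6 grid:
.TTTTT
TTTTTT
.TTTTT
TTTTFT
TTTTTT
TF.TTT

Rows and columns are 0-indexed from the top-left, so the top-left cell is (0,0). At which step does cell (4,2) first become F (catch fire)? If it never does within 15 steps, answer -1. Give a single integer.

Step 1: cell (4,2)='T' (+6 fires, +2 burnt)
Step 2: cell (4,2)='F' (+10 fires, +6 burnt)
  -> target ignites at step 2
Step 3: cell (4,2)='.' (+8 fires, +10 burnt)
Step 4: cell (4,2)='.' (+4 fires, +8 burnt)
Step 5: cell (4,2)='.' (+3 fires, +4 burnt)
Step 6: cell (4,2)='.' (+0 fires, +3 burnt)
  fire out at step 6

2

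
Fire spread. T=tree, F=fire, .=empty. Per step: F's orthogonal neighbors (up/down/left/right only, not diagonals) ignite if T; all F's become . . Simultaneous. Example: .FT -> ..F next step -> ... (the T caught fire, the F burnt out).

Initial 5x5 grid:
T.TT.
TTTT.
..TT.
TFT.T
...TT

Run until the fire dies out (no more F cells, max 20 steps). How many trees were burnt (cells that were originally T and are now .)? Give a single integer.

Answer: 11

Derivation:
Step 1: +2 fires, +1 burnt (F count now 2)
Step 2: +1 fires, +2 burnt (F count now 1)
Step 3: +2 fires, +1 burnt (F count now 2)
Step 4: +3 fires, +2 burnt (F count now 3)
Step 5: +2 fires, +3 burnt (F count now 2)
Step 6: +1 fires, +2 burnt (F count now 1)
Step 7: +0 fires, +1 burnt (F count now 0)
Fire out after step 7
Initially T: 14, now '.': 22
Total burnt (originally-T cells now '.'): 11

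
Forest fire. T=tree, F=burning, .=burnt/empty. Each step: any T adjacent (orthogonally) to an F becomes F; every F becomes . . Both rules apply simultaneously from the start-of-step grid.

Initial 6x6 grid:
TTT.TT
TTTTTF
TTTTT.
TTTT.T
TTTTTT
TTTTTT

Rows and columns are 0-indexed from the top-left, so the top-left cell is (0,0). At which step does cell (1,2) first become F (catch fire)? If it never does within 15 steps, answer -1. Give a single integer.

Step 1: cell (1,2)='T' (+2 fires, +1 burnt)
Step 2: cell (1,2)='T' (+3 fires, +2 burnt)
Step 3: cell (1,2)='F' (+2 fires, +3 burnt)
  -> target ignites at step 3
Step 4: cell (1,2)='.' (+4 fires, +2 burnt)
Step 5: cell (1,2)='.' (+5 fires, +4 burnt)
Step 6: cell (1,2)='.' (+6 fires, +5 burnt)
Step 7: cell (1,2)='.' (+5 fires, +6 burnt)
Step 8: cell (1,2)='.' (+4 fires, +5 burnt)
Step 9: cell (1,2)='.' (+1 fires, +4 burnt)
Step 10: cell (1,2)='.' (+0 fires, +1 burnt)
  fire out at step 10

3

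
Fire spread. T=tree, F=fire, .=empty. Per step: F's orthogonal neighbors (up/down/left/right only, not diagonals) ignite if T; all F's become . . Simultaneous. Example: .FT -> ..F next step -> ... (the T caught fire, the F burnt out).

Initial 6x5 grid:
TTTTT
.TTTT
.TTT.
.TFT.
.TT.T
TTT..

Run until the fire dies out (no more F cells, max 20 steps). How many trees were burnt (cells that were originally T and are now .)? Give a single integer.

Step 1: +4 fires, +1 burnt (F count now 4)
Step 2: +5 fires, +4 burnt (F count now 5)
Step 3: +4 fires, +5 burnt (F count now 4)
Step 4: +4 fires, +4 burnt (F count now 4)
Step 5: +2 fires, +4 burnt (F count now 2)
Step 6: +0 fires, +2 burnt (F count now 0)
Fire out after step 6
Initially T: 20, now '.': 29
Total burnt (originally-T cells now '.'): 19

Answer: 19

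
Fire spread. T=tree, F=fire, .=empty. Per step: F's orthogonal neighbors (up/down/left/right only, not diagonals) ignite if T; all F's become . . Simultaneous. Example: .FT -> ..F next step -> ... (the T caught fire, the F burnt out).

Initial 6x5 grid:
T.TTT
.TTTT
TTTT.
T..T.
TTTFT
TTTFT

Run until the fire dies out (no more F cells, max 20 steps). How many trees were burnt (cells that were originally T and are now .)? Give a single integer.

Step 1: +5 fires, +2 burnt (F count now 5)
Step 2: +3 fires, +5 burnt (F count now 3)
Step 3: +4 fires, +3 burnt (F count now 4)
Step 4: +5 fires, +4 burnt (F count now 5)
Step 5: +4 fires, +5 burnt (F count now 4)
Step 6: +0 fires, +4 burnt (F count now 0)
Fire out after step 6
Initially T: 22, now '.': 29
Total burnt (originally-T cells now '.'): 21

Answer: 21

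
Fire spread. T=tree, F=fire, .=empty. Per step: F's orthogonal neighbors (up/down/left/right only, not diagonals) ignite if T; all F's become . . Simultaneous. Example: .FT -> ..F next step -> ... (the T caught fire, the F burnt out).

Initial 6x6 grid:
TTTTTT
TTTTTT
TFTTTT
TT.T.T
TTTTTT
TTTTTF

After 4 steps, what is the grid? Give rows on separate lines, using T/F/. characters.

Step 1: 6 trees catch fire, 2 burn out
  TTTTTT
  TFTTTT
  F.FTTT
  TF.T.T
  TTTTTF
  TTTTF.
Step 2: 9 trees catch fire, 6 burn out
  TFTTTT
  F.FTTT
  ...FTT
  F..T.F
  TFTTF.
  TTTF..
Step 3: 11 trees catch fire, 9 burn out
  F.FTTT
  ...FTT
  ....FF
  ...F..
  F.FF..
  TFF...
Step 4: 4 trees catch fire, 11 burn out
  ...FTT
  ....FF
  ......
  ......
  ......
  F.....

...FTT
....FF
......
......
......
F.....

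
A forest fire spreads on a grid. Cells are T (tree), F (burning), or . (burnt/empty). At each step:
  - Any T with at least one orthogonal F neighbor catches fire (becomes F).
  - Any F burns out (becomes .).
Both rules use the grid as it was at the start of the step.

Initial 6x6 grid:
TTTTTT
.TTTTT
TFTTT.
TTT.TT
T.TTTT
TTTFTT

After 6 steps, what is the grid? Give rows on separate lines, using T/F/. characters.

Step 1: 7 trees catch fire, 2 burn out
  TTTTTT
  .FTTTT
  F.FTT.
  TFT.TT
  T.TFTT
  TTF.FT
Step 2: 9 trees catch fire, 7 burn out
  TFTTTT
  ..FTTT
  ...FT.
  F.F.TT
  T.F.FT
  TF...F
Step 3: 8 trees catch fire, 9 burn out
  F.FTTT
  ...FTT
  ....F.
  ....FT
  F....F
  F.....
Step 4: 3 trees catch fire, 8 burn out
  ...FTT
  ....FT
  ......
  .....F
  ......
  ......
Step 5: 2 trees catch fire, 3 burn out
  ....FT
  .....F
  ......
  ......
  ......
  ......
Step 6: 1 trees catch fire, 2 burn out
  .....F
  ......
  ......
  ......
  ......
  ......

.....F
......
......
......
......
......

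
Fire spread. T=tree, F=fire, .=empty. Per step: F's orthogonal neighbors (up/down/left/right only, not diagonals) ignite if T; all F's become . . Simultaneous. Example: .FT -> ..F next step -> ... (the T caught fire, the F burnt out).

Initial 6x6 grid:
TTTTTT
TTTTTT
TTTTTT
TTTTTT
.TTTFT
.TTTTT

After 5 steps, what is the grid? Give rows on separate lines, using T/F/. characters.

Step 1: 4 trees catch fire, 1 burn out
  TTTTTT
  TTTTTT
  TTTTTT
  TTTTFT
  .TTF.F
  .TTTFT
Step 2: 6 trees catch fire, 4 burn out
  TTTTTT
  TTTTTT
  TTTTFT
  TTTF.F
  .TF...
  .TTF.F
Step 3: 6 trees catch fire, 6 burn out
  TTTTTT
  TTTTFT
  TTTF.F
  TTF...
  .F....
  .TF...
Step 4: 6 trees catch fire, 6 burn out
  TTTTFT
  TTTF.F
  TTF...
  TF....
  ......
  .F....
Step 5: 5 trees catch fire, 6 burn out
  TTTF.F
  TTF...
  TF....
  F.....
  ......
  ......

TTTF.F
TTF...
TF....
F.....
......
......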